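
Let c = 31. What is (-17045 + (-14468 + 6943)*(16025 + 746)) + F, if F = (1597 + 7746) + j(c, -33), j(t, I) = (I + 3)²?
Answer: -126208577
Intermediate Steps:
j(t, I) = (3 + I)²
F = 10243 (F = (1597 + 7746) + (3 - 33)² = 9343 + (-30)² = 9343 + 900 = 10243)
(-17045 + (-14468 + 6943)*(16025 + 746)) + F = (-17045 + (-14468 + 6943)*(16025 + 746)) + 10243 = (-17045 - 7525*16771) + 10243 = (-17045 - 126201775) + 10243 = -126218820 + 10243 = -126208577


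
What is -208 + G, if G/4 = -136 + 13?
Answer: -700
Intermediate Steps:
G = -492 (G = 4*(-136 + 13) = 4*(-123) = -492)
-208 + G = -208 - 492 = -700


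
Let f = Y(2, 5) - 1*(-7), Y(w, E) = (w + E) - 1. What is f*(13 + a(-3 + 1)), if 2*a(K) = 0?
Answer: 169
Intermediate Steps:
Y(w, E) = -1 + E + w (Y(w, E) = (E + w) - 1 = -1 + E + w)
a(K) = 0 (a(K) = (1/2)*0 = 0)
f = 13 (f = (-1 + 5 + 2) - 1*(-7) = 6 + 7 = 13)
f*(13 + a(-3 + 1)) = 13*(13 + 0) = 13*13 = 169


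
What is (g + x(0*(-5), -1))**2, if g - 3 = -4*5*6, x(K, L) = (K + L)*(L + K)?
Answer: 13456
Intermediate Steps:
x(K, L) = (K + L)**2 (x(K, L) = (K + L)*(K + L) = (K + L)**2)
g = -117 (g = 3 - 4*5*6 = 3 - 20*6 = 3 - 120 = -117)
(g + x(0*(-5), -1))**2 = (-117 + (0*(-5) - 1)**2)**2 = (-117 + (0 - 1)**2)**2 = (-117 + (-1)**2)**2 = (-117 + 1)**2 = (-116)**2 = 13456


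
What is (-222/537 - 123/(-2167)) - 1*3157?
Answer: -1224716542/387893 ≈ -3157.4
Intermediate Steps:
(-222/537 - 123/(-2167)) - 1*3157 = (-222*1/537 - 123*(-1/2167)) - 3157 = (-74/179 + 123/2167) - 3157 = -138341/387893 - 3157 = -1224716542/387893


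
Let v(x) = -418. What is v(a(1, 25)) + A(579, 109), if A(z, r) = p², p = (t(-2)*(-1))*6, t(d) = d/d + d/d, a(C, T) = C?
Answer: -274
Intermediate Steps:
t(d) = 2 (t(d) = 1 + 1 = 2)
p = -12 (p = (2*(-1))*6 = -2*6 = -12)
A(z, r) = 144 (A(z, r) = (-12)² = 144)
v(a(1, 25)) + A(579, 109) = -418 + 144 = -274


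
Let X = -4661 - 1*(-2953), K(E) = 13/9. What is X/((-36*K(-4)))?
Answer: 427/13 ≈ 32.846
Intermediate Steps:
K(E) = 13/9 (K(E) = 13*(⅑) = 13/9)
X = -1708 (X = -4661 + 2953 = -1708)
X/((-36*K(-4))) = -1708/((-36*13/9)) = -1708/(-52) = -1708*(-1/52) = 427/13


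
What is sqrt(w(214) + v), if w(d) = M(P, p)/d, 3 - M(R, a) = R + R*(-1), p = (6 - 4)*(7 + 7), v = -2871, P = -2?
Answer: I*sqrt(131479674)/214 ≈ 53.582*I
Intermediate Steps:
p = 28 (p = 2*14 = 28)
M(R, a) = 3 (M(R, a) = 3 - (R + R*(-1)) = 3 - (R - R) = 3 - 1*0 = 3 + 0 = 3)
w(d) = 3/d
sqrt(w(214) + v) = sqrt(3/214 - 2871) = sqrt(-614391/214) = I*sqrt(131479674)/214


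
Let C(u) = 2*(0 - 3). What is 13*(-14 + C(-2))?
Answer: -260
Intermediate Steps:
C(u) = -6 (C(u) = 2*(-3) = -6)
13*(-14 + C(-2)) = 13*(-14 - 6) = 13*(-20) = -260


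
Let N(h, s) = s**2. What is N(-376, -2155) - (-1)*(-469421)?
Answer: 4174604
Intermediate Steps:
N(-376, -2155) - (-1)*(-469421) = (-2155)**2 - (-1)*(-469421) = 4644025 - 1*469421 = 4644025 - 469421 = 4174604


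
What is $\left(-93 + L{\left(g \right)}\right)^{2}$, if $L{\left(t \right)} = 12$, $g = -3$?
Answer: $6561$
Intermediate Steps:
$\left(-93 + L{\left(g \right)}\right)^{2} = \left(-93 + 12\right)^{2} = \left(-81\right)^{2} = 6561$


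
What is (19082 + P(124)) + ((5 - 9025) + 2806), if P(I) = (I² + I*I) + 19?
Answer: 43639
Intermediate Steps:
P(I) = 19 + 2*I² (P(I) = (I² + I²) + 19 = 2*I² + 19 = 19 + 2*I²)
(19082 + P(124)) + ((5 - 9025) + 2806) = (19082 + (19 + 2*124²)) + ((5 - 9025) + 2806) = (19082 + (19 + 2*15376)) + (-9020 + 2806) = (19082 + (19 + 30752)) - 6214 = (19082 + 30771) - 6214 = 49853 - 6214 = 43639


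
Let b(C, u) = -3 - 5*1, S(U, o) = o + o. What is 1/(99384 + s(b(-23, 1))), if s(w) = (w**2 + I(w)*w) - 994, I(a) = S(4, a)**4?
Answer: -1/425834 ≈ -2.3483e-6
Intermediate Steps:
S(U, o) = 2*o
b(C, u) = -8 (b(C, u) = -3 - 5 = -8)
I(a) = 16*a**4 (I(a) = (2*a)**4 = 16*a**4)
s(w) = -994 + w**2 + 16*w**5 (s(w) = (w**2 + (16*w**4)*w) - 994 = (w**2 + 16*w**5) - 994 = -994 + w**2 + 16*w**5)
1/(99384 + s(b(-23, 1))) = 1/(99384 + (-994 + (-8)**2 + 16*(-8)**5)) = 1/(99384 + (-994 + 64 + 16*(-32768))) = 1/(99384 + (-994 + 64 - 524288)) = 1/(99384 - 525218) = 1/(-425834) = -1/425834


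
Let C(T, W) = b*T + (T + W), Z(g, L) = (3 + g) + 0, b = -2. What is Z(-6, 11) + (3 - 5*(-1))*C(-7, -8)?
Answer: -11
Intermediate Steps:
Z(g, L) = 3 + g
C(T, W) = W - T (C(T, W) = -2*T + (T + W) = W - T)
Z(-6, 11) + (3 - 5*(-1))*C(-7, -8) = (3 - 6) + (3 - 5*(-1))*(-8 - 1*(-7)) = -3 + (3 + 5)*(-8 + 7) = -3 + 8*(-1) = -3 - 8 = -11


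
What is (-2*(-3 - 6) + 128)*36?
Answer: 5256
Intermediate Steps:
(-2*(-3 - 6) + 128)*36 = (-2*(-9) + 128)*36 = (18 + 128)*36 = 146*36 = 5256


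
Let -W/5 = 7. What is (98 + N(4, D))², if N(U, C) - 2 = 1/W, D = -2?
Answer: 12243001/1225 ≈ 9994.3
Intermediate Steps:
W = -35 (W = -5*7 = -35)
N(U, C) = 69/35 (N(U, C) = 2 + 1/(-35) = 2 - 1/35 = 69/35)
(98 + N(4, D))² = (98 + 69/35)² = (3499/35)² = 12243001/1225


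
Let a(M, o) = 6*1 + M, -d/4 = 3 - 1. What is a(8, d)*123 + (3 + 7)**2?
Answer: 1822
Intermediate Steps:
d = -8 (d = -4*(3 - 1) = -4*2 = -8)
a(M, o) = 6 + M
a(8, d)*123 + (3 + 7)**2 = (6 + 8)*123 + (3 + 7)**2 = 14*123 + 10**2 = 1722 + 100 = 1822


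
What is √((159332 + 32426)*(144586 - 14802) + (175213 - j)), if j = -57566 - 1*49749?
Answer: 20*√62218507 ≈ 1.5776e+5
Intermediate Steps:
j = -107315 (j = -57566 - 49749 = -107315)
√((159332 + 32426)*(144586 - 14802) + (175213 - j)) = √((159332 + 32426)*(144586 - 14802) + (175213 - 1*(-107315))) = √(191758*129784 + (175213 + 107315)) = √(24887120272 + 282528) = √24887402800 = 20*√62218507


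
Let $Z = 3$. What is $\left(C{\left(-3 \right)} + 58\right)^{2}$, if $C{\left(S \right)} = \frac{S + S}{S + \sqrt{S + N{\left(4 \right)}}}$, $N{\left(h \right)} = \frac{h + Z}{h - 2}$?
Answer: $\frac{1044556}{289} + \frac{12264 \sqrt{2}}{289} \approx 3674.4$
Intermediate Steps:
$N{\left(h \right)} = \frac{3 + h}{-2 + h}$ ($N{\left(h \right)} = \frac{h + 3}{h - 2} = \frac{3 + h}{-2 + h}$)
$C{\left(S \right)} = \frac{2 S}{S + \sqrt{\frac{7}{2} + S}}$ ($C{\left(S \right)} = \frac{S + S}{S + \sqrt{S + \frac{3 + 4}{-2 + 4}}} = \frac{2 S}{S + \sqrt{S + \frac{1}{2} \cdot 7}} = \frac{2 S}{S + \sqrt{S + \frac{7}{2}}} = \frac{2 S}{S + \sqrt{\frac{7}{2} + S}}$)
$\left(C{\left(-3 \right)} + 58\right)^{2} = \left(4 \left(-3\right) \frac{1}{2 \left(-3\right) + \sqrt{2} \sqrt{7 + 2 \left(-3\right)}} + 58\right)^{2} = \left(4 \left(-3\right) \frac{1}{-6 + \sqrt{2} \sqrt{7 - 6}} + 58\right)^{2} = \left(4 \left(-3\right) \frac{1}{-6 + \sqrt{2} \sqrt{1}} + 58\right)^{2} = \left(4 \left(-3\right) \frac{1}{-6 + \sqrt{2} \cdot 1} + 58\right)^{2} = \left(4 \left(-3\right) \frac{1}{-6 + \sqrt{2}} + 58\right)^{2} = \left(- \frac{12}{-6 + \sqrt{2}} + 58\right)^{2} = \left(58 - \frac{12}{-6 + \sqrt{2}}\right)^{2}$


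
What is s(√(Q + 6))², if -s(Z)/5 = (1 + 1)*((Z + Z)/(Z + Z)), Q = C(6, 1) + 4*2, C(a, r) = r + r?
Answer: 100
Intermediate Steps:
C(a, r) = 2*r
Q = 10 (Q = 2*1 + 4*2 = 2 + 8 = 10)
s(Z) = -10 (s(Z) = -5*(1 + 1)*(Z + Z)/(Z + Z) = -10*(2*Z)/((2*Z)) = -10*(2*Z)*(1/(2*Z)) = -10)
s(√(Q + 6))² = (-10)² = 100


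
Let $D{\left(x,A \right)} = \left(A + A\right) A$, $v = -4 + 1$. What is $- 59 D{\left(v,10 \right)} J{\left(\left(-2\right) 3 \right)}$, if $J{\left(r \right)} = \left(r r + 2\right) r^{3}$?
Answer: $96854400$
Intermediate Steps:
$v = -3$
$D{\left(x,A \right)} = 2 A^{2}$ ($D{\left(x,A \right)} = 2 A A = 2 A^{2}$)
$J{\left(r \right)} = r^{3} \left(2 + r^{2}\right)$ ($J{\left(r \right)} = \left(r^{2} + 2\right) r^{3} = \left(2 + r^{2}\right) r^{3} = r^{3} \left(2 + r^{2}\right)$)
$- 59 D{\left(v,10 \right)} J{\left(\left(-2\right) 3 \right)} = - 59 \cdot 2 \cdot 10^{2} \left(\left(-2\right) 3\right)^{3} \left(2 + \left(\left(-2\right) 3\right)^{2}\right) = - 59 \cdot 2 \cdot 100 \left(-6\right)^{3} \left(2 + \left(-6\right)^{2}\right) = \left(-59\right) 200 \left(- 216 \left(2 + 36\right)\right) = - 11800 \left(\left(-216\right) 38\right) = \left(-11800\right) \left(-8208\right) = 96854400$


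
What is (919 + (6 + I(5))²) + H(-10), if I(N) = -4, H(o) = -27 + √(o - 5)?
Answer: 896 + I*√15 ≈ 896.0 + 3.873*I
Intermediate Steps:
H(o) = -27 + √(-5 + o)
(919 + (6 + I(5))²) + H(-10) = (919 + (6 - 4)²) + (-27 + √(-5 - 10)) = (919 + 2²) + (-27 + √(-15)) = (919 + 4) + (-27 + I*√15) = 923 + (-27 + I*√15) = 896 + I*√15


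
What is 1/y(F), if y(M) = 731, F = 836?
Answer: 1/731 ≈ 0.0013680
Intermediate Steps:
1/y(F) = 1/731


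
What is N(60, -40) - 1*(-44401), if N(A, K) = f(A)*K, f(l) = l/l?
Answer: 44361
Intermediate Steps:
f(l) = 1
N(A, K) = K (N(A, K) = 1*K = K)
N(60, -40) - 1*(-44401) = -40 - 1*(-44401) = -40 + 44401 = 44361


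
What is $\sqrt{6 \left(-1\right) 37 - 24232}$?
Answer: $i \sqrt{24454} \approx 156.38 i$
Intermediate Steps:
$\sqrt{6 \left(-1\right) 37 - 24232} = \sqrt{\left(-6\right) 37 - 24232} = \sqrt{-222 - 24232} = \sqrt{-24454} = i \sqrt{24454}$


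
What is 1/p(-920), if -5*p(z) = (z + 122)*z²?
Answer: 1/135085440 ≈ 7.4027e-9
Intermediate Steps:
p(z) = -z²*(122 + z)/5 (p(z) = -(z + 122)*z²/5 = -(122 + z)*z²/5 = -z²*(122 + z)/5)
1/p(-920) = 1/((⅕)*(-920)²*(-122 - 1*(-920))) = 1/((⅕)*846400*(-122 + 920)) = 1/((⅕)*846400*798) = 1/135085440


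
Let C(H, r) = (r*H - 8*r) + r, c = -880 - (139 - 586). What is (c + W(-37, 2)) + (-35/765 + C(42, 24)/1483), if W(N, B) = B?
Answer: -97675330/226899 ≈ -430.48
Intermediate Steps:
c = -433 (c = -880 - 1*(-447) = -880 + 447 = -433)
C(H, r) = -7*r + H*r (C(H, r) = (H*r - 8*r) + r = (-8*r + H*r) + r = -7*r + H*r)
(c + W(-37, 2)) + (-35/765 + C(42, 24)/1483) = (-433 + 2) + (-35/765 + (24*(-7 + 42))/1483) = -431 + (-35*1/765 + (24*35)*(1/1483)) = -431 + (-7/153 + 840*(1/1483)) = -431 + (-7/153 + 840/1483) = -431 + 118139/226899 = -97675330/226899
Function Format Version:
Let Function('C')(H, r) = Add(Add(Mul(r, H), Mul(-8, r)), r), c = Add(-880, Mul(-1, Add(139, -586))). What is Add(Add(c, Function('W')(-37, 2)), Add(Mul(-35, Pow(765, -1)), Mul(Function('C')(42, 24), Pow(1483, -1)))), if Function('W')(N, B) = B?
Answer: Rational(-97675330, 226899) ≈ -430.48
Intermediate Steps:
c = -433 (c = Add(-880, Mul(-1, -447)) = Add(-880, 447) = -433)
Function('C')(H, r) = Add(Mul(-7, r), Mul(H, r)) (Function('C')(H, r) = Add(Add(Mul(H, r), Mul(-8, r)), r) = Add(Add(Mul(-8, r), Mul(H, r)), r) = Add(Mul(-7, r), Mul(H, r)))
Add(Add(c, Function('W')(-37, 2)), Add(Mul(-35, Pow(765, -1)), Mul(Function('C')(42, 24), Pow(1483, -1)))) = Add(Add(-433, 2), Add(Mul(-35, Pow(765, -1)), Mul(Mul(24, Add(-7, 42)), Pow(1483, -1)))) = Add(-431, Add(Mul(-35, Rational(1, 765)), Mul(Mul(24, 35), Rational(1, 1483)))) = Add(-431, Add(Rational(-7, 153), Mul(840, Rational(1, 1483)))) = Add(-431, Add(Rational(-7, 153), Rational(840, 1483))) = Add(-431, Rational(118139, 226899)) = Rational(-97675330, 226899)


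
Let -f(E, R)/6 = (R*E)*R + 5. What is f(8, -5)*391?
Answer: -480930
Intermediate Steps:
f(E, R) = -30 - 6*E*R² (f(E, R) = -6*((R*E)*R + 5) = -6*((E*R)*R + 5) = -6*(E*R² + 5) = -6*(5 + E*R²) = -30 - 6*E*R²)
f(8, -5)*391 = (-30 - 6*8*(-5)²)*391 = (-30 - 6*8*25)*391 = (-30 - 1200)*391 = -1230*391 = -480930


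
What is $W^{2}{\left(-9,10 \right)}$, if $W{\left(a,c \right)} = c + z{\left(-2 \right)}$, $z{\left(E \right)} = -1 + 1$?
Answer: $100$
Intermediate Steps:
$z{\left(E \right)} = 0$
$W{\left(a,c \right)} = c$ ($W{\left(a,c \right)} = c + 0 = c$)
$W^{2}{\left(-9,10 \right)} = 10^{2} = 100$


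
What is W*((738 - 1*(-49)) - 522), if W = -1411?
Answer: -373915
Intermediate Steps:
W*((738 - 1*(-49)) - 522) = -1411*((738 - 1*(-49)) - 522) = -1411*((738 + 49) - 522) = -1411*(787 - 522) = -1411*265 = -373915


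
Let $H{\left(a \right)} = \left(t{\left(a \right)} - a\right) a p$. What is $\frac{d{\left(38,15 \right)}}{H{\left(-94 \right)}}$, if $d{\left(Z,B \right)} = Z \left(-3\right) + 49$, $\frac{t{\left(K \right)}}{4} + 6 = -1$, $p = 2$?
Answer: $\frac{65}{12408} \approx 0.0052386$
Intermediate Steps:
$t{\left(K \right)} = -28$ ($t{\left(K \right)} = -24 + 4 \left(-1\right) = -24 - 4 = -28$)
$H{\left(a \right)} = 2 a \left(-28 - a\right)$ ($H{\left(a \right)} = \left(-28 - a\right) a 2 = a \left(-28 - a\right) 2 = 2 a \left(-28 - a\right)$)
$d{\left(Z,B \right)} = 49 - 3 Z$ ($d{\left(Z,B \right)} = - 3 Z + 49 = 49 - 3 Z$)
$\frac{d{\left(38,15 \right)}}{H{\left(-94 \right)}} = \frac{49 - 114}{\left(-2\right) \left(-94\right) \left(28 - 94\right)} = \frac{49 - 114}{\left(-2\right) \left(-94\right) \left(-66\right)} = - \frac{65}{-12408} = \left(-65\right) \left(- \frac{1}{12408}\right) = \frac{65}{12408}$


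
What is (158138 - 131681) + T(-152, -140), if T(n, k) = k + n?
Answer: 26165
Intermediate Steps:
(158138 - 131681) + T(-152, -140) = (158138 - 131681) + (-140 - 152) = 26457 - 292 = 26165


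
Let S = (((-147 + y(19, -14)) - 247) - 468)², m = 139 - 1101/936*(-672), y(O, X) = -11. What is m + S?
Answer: 9919760/13 ≈ 7.6306e+5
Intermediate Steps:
m = 12083/13 (m = 139 - 1101*1/936*(-672) = 139 - 367/312*(-672) = 139 + 10276/13 = 12083/13 ≈ 929.46)
S = 762129 (S = (((-147 - 11) - 247) - 468)² = ((-158 - 247) - 468)² = (-405 - 468)² = (-873)² = 762129)
m + S = 12083/13 + 762129 = 9919760/13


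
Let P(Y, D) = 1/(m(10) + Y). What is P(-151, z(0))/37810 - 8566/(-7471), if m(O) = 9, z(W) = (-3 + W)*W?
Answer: 45991017849/40111948420 ≈ 1.1466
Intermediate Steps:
z(W) = W*(-3 + W)
P(Y, D) = 1/(9 + Y)
P(-151, z(0))/37810 - 8566/(-7471) = 1/((9 - 151)*37810) - 8566/(-7471) = (1/37810)/(-142) - 8566*(-1/7471) = -1/142*1/37810 + 8566/7471 = -1/5369020 + 8566/7471 = 45991017849/40111948420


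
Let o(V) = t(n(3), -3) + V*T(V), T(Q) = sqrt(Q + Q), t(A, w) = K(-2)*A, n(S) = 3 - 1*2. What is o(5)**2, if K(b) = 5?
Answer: 275 + 50*sqrt(10) ≈ 433.11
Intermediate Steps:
n(S) = 1 (n(S) = 3 - 2 = 1)
t(A, w) = 5*A
T(Q) = sqrt(2)*sqrt(Q) (T(Q) = sqrt(2*Q) = sqrt(2)*sqrt(Q))
o(V) = 5 + sqrt(2)*V**(3/2) (o(V) = 5*1 + V*(sqrt(2)*sqrt(V)) = 5 + sqrt(2)*V**(3/2))
o(5)**2 = (5 + sqrt(2)*5**(3/2))**2 = (5 + sqrt(2)*(5*sqrt(5)))**2 = (5 + 5*sqrt(10))**2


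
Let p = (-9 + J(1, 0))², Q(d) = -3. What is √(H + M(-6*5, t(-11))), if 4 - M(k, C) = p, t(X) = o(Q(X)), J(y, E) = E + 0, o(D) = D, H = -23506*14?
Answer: I*√329161 ≈ 573.73*I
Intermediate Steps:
H = -329084
J(y, E) = E
t(X) = -3
p = 81 (p = (-9 + 0)² = (-9)² = 81)
M(k, C) = -77 (M(k, C) = 4 - 1*81 = 4 - 81 = -77)
√(H + M(-6*5, t(-11))) = √(-329084 - 77) = √(-329161) = I*√329161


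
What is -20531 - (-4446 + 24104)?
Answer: -40189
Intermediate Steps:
-20531 - (-4446 + 24104) = -20531 - 1*19658 = -20531 - 19658 = -40189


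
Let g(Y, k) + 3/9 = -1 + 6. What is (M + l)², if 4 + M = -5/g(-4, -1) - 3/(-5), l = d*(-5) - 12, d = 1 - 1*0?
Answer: 2259009/4900 ≈ 461.02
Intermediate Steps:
d = 1 (d = 1 + 0 = 1)
g(Y, k) = 14/3 (g(Y, k) = -⅓ + (-1 + 6) = -⅓ + 5 = 14/3)
l = -17 (l = 1*(-5) - 12 = -5 - 12 = -17)
M = -313/70 (M = -4 + (-5/14/3 - 3/(-5)) = -4 + (-5*3/14 - 3*(-⅕)) = -4 + (-15/14 + ⅗) = -4 - 33/70 = -313/70 ≈ -4.4714)
(M + l)² = (-313/70 - 17)² = (-1503/70)² = 2259009/4900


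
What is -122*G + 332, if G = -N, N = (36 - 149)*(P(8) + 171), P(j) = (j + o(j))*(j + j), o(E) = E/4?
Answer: -4562834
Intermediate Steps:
o(E) = E/4 (o(E) = E*(¼) = E/4)
P(j) = 5*j²/2 (P(j) = (j + j/4)*(j + j) = (5*j/4)*(2*j) = 5*j²/2)
N = -37403 (N = (36 - 149)*((5/2)*8² + 171) = -113*((5/2)*64 + 171) = -113*(160 + 171) = -113*331 = -37403)
G = 37403 (G = -1*(-37403) = 37403)
-122*G + 332 = -122*37403 + 332 = -4563166 + 332 = -4562834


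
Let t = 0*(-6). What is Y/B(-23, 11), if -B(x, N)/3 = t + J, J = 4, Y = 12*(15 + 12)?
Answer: -27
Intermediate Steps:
t = 0
Y = 324 (Y = 12*27 = 324)
B(x, N) = -12 (B(x, N) = -3*(0 + 4) = -3*4 = -12)
Y/B(-23, 11) = 324/(-12) = 324*(-1/12) = -27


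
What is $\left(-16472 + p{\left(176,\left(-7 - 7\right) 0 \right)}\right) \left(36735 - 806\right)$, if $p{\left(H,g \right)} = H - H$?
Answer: $-591822488$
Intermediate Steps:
$p{\left(H,g \right)} = 0$
$\left(-16472 + p{\left(176,\left(-7 - 7\right) 0 \right)}\right) \left(36735 - 806\right) = \left(-16472 + 0\right) \left(36735 - 806\right) = \left(-16472\right) 35929 = -591822488$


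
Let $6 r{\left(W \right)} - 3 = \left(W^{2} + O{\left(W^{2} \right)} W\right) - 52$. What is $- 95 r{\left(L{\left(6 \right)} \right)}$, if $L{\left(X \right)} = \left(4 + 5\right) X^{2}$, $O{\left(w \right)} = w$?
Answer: $- \frac{3241129345}{6} \approx -5.4019 \cdot 10^{8}$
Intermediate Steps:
$L{\left(X \right)} = 9 X^{2}$
$r{\left(W \right)} = - \frac{49}{6} + \frac{W^{2}}{6} + \frac{W^{3}}{6}$ ($r{\left(W \right)} = \frac{1}{2} + \frac{\left(W^{2} + W^{2} W\right) - 52}{6} = \frac{1}{2} + \frac{\left(W^{2} + W^{3}\right) - 52}{6} = \frac{1}{2} + \frac{-52 + W^{2} + W^{3}}{6} = \frac{1}{2} + \left(- \frac{26}{3} + \frac{W^{2}}{6} + \frac{W^{3}}{6}\right) = - \frac{49}{6} + \frac{W^{2}}{6} + \frac{W^{3}}{6}$)
$- 95 r{\left(L{\left(6 \right)} \right)} = - 95 \left(- \frac{49}{6} + \frac{\left(9 \cdot 6^{2}\right)^{2}}{6} + \frac{\left(9 \cdot 6^{2}\right)^{3}}{6}\right) = - 95 \left(- \frac{49}{6} + \frac{\left(9 \cdot 36\right)^{2}}{6} + \frac{\left(9 \cdot 36\right)^{3}}{6}\right) = - 95 \left(- \frac{49}{6} + \frac{324^{2}}{6} + \frac{324^{3}}{6}\right) = - 95 \left(- \frac{49}{6} + \frac{1}{6} \cdot 104976 + \frac{1}{6} \cdot 34012224\right) = - 95 \left(- \frac{49}{6} + 17496 + 5668704\right) = \left(-95\right) \frac{34117151}{6} = - \frac{3241129345}{6}$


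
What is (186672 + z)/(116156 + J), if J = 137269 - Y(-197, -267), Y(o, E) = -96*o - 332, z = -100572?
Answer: 17220/46969 ≈ 0.36662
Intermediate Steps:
Y(o, E) = -332 - 96*o
J = 118689 (J = 137269 - (-332 - 96*(-197)) = 137269 - (-332 + 18912) = 137269 - 1*18580 = 137269 - 18580 = 118689)
(186672 + z)/(116156 + J) = (186672 - 100572)/(116156 + 118689) = 86100/234845 = 86100*(1/234845) = 17220/46969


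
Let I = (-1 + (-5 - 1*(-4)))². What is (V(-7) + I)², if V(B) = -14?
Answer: 100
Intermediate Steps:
I = 4 (I = (-1 + (-5 + 4))² = (-1 - 1)² = (-2)² = 4)
(V(-7) + I)² = (-14 + 4)² = (-10)² = 100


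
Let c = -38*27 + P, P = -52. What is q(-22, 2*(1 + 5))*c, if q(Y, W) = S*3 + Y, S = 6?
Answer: 4312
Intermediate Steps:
q(Y, W) = 18 + Y (q(Y, W) = 6*3 + Y = 18 + Y)
c = -1078 (c = -38*27 - 52 = -1026 - 52 = -1078)
q(-22, 2*(1 + 5))*c = (18 - 22)*(-1078) = -4*(-1078) = 4312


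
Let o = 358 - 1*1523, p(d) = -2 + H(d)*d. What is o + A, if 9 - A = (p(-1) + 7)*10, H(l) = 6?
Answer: -1146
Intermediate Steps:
p(d) = -2 + 6*d
A = 19 (A = 9 - ((-2 + 6*(-1)) + 7)*10 = 9 - ((-2 - 6) + 7)*10 = 9 - (-8 + 7)*10 = 9 - (-1)*10 = 9 - 1*(-10) = 9 + 10 = 19)
o = -1165 (o = 358 - 1523 = -1165)
o + A = -1165 + 19 = -1146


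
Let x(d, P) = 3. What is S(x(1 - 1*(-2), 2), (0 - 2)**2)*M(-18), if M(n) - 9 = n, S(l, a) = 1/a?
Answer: -9/4 ≈ -2.2500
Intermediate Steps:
M(n) = 9 + n
S(x(1 - 1*(-2), 2), (0 - 2)**2)*M(-18) = (9 - 18)/((0 - 2)**2) = -9/(-2)**2 = -9/4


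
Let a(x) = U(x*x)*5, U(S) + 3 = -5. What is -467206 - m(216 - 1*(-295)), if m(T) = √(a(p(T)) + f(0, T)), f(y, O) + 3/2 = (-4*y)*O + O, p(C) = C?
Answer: -467206 - √1878/2 ≈ -4.6723e+5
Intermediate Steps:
U(S) = -8 (U(S) = -3 - 5 = -8)
f(y, O) = -3/2 + O - 4*O*y (f(y, O) = -3/2 + ((-4*y)*O + O) = -3/2 + (-4*O*y + O) = -3/2 + (O - 4*O*y) = -3/2 + O - 4*O*y)
a(x) = -40 (a(x) = -8*5 = -40)
m(T) = √(-83/2 + T) (m(T) = √(-40 + (-3/2 + T - 4*T*0)) = √(-40 + (-3/2 + T + 0)) = √(-40 + (-3/2 + T)) = √(-83/2 + T))
-467206 - m(216 - 1*(-295)) = -467206 - √(-166 + 4*(216 - 1*(-295)))/2 = -467206 - √(-166 + 4*(216 + 295))/2 = -467206 - √(-166 + 4*511)/2 = -467206 - √(-166 + 2044)/2 = -467206 - √1878/2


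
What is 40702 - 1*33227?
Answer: 7475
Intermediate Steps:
40702 - 1*33227 = 40702 - 33227 = 7475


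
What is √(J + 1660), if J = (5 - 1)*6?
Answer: 2*√421 ≈ 41.037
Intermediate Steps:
J = 24 (J = 4*6 = 24)
√(J + 1660) = √(24 + 1660) = √1684 = 2*√421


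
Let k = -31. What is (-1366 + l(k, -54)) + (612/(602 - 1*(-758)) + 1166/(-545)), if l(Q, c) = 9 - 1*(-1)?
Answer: -2959763/2180 ≈ -1357.7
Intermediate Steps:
l(Q, c) = 10 (l(Q, c) = 9 + 1 = 10)
(-1366 + l(k, -54)) + (612/(602 - 1*(-758)) + 1166/(-545)) = (-1366 + 10) + (612/(602 - 1*(-758)) + 1166/(-545)) = -1356 + (612/(602 + 758) + 1166*(-1/545)) = -1356 + (612/1360 - 1166/545) = -1356 + (612*(1/1360) - 1166/545) = -1356 + (9/20 - 1166/545) = -1356 - 3683/2180 = -2959763/2180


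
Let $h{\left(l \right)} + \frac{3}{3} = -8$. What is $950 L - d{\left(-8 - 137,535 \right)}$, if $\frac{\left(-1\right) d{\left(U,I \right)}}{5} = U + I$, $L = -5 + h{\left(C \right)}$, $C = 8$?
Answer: $-11350$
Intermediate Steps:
$h{\left(l \right)} = -9$ ($h{\left(l \right)} = -1 - 8 = -9$)
$L = -14$ ($L = -5 - 9 = -14$)
$d{\left(U,I \right)} = - 5 I - 5 U$ ($d{\left(U,I \right)} = - 5 \left(U + I\right) = - 5 \left(I + U\right) = - 5 I - 5 U$)
$950 L - d{\left(-8 - 137,535 \right)} = 950 \left(-14\right) - \left(\left(-5\right) 535 - 5 \left(-8 - 137\right)\right) = -13300 - \left(-2675 - 5 \left(-8 - 137\right)\right) = -13300 - \left(-2675 - -725\right) = -13300 - \left(-2675 + 725\right) = -13300 - -1950 = -13300 + 1950 = -11350$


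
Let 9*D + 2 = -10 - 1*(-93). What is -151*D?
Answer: -1359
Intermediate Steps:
D = 9 (D = -2/9 + (-10 - 1*(-93))/9 = -2/9 + (-10 + 93)/9 = -2/9 + (⅑)*83 = -2/9 + 83/9 = 9)
-151*D = -151*9 = -1359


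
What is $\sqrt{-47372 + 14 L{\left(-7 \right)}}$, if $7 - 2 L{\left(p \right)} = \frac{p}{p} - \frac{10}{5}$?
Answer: $2 i \sqrt{11829} \approx 217.52 i$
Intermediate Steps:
$L{\left(p \right)} = 4$ ($L{\left(p \right)} = \frac{7}{2} - \frac{\frac{p}{p} - \frac{10}{5}}{2} = \frac{7}{2} - \frac{1 - 2}{2} = \frac{7}{2} - - \frac{1}{2} = \frac{7}{2} + \frac{1}{2} = 4$)
$\sqrt{-47372 + 14 L{\left(-7 \right)}} = \sqrt{-47372 + 14 \cdot 4} = \sqrt{-47372 + 56} = \sqrt{-47316} = 2 i \sqrt{11829}$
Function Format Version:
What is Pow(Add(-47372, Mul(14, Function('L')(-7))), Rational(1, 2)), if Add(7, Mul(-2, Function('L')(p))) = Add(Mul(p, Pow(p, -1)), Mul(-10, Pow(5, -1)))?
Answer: Mul(2, I, Pow(11829, Rational(1, 2))) ≈ Mul(217.52, I)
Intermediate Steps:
Function('L')(p) = 4 (Function('L')(p) = Add(Rational(7, 2), Mul(Rational(-1, 2), Add(Mul(p, Pow(p, -1)), Mul(-10, Pow(5, -1))))) = Add(Rational(7, 2), Mul(Rational(-1, 2), Add(1, Mul(-10, Rational(1, 5))))) = Add(Rational(7, 2), Mul(Rational(-1, 2), Add(1, -2))) = Add(Rational(7, 2), Mul(Rational(-1, 2), -1)) = Add(Rational(7, 2), Rational(1, 2)) = 4)
Pow(Add(-47372, Mul(14, Function('L')(-7))), Rational(1, 2)) = Pow(Add(-47372, Mul(14, 4)), Rational(1, 2)) = Pow(Add(-47372, 56), Rational(1, 2)) = Pow(-47316, Rational(1, 2)) = Mul(2, I, Pow(11829, Rational(1, 2)))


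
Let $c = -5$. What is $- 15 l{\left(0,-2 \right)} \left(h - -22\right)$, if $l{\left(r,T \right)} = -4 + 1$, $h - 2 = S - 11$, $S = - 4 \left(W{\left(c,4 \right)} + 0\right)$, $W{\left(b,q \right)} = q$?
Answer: $-135$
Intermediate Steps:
$S = -16$ ($S = - 4 \left(4 + 0\right) = \left(-4\right) 4 = -16$)
$h = -25$ ($h = 2 - 27 = -25$)
$l{\left(r,T \right)} = -3$
$- 15 l{\left(0,-2 \right)} \left(h - -22\right) = \left(-15\right) \left(-3\right) \left(-25 - -22\right) = 45 \left(-25 + 22\right) = 45 \left(-3\right) = -135$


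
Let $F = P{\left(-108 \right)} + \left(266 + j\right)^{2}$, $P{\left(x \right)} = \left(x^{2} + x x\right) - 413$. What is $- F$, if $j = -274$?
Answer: $-22979$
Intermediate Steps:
$P{\left(x \right)} = -413 + 2 x^{2}$ ($P{\left(x \right)} = \left(x^{2} + x^{2}\right) - 413 = 2 x^{2} - 413 = -413 + 2 x^{2}$)
$F = 22979$ ($F = \left(-413 + 2 \left(-108\right)^{2}\right) + \left(266 - 274\right)^{2} = \left(-413 + 2 \cdot 11664\right) + \left(-8\right)^{2} = \left(-413 + 23328\right) + 64 = 22915 + 64 = 22979$)
$- F = \left(-1\right) 22979 = -22979$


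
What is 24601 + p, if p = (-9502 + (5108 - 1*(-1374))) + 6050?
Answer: 27631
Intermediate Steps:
p = 3030 (p = (-9502 + (5108 + 1374)) + 6050 = (-9502 + 6482) + 6050 = -3020 + 6050 = 3030)
24601 + p = 24601 + 3030 = 27631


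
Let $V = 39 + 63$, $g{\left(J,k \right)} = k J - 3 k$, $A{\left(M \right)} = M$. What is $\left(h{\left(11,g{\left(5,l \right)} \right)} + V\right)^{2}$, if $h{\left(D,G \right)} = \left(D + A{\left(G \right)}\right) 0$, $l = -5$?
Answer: $10404$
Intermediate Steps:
$g{\left(J,k \right)} = - 3 k + J k$ ($g{\left(J,k \right)} = J k - 3 k = - 3 k + J k$)
$h{\left(D,G \right)} = 0$ ($h{\left(D,G \right)} = \left(D + G\right) 0 = 0$)
$V = 102$
$\left(h{\left(11,g{\left(5,l \right)} \right)} + V\right)^{2} = \left(0 + 102\right)^{2} = 102^{2} = 10404$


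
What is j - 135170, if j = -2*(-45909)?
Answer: -43352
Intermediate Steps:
j = 91818
j - 135170 = 91818 - 135170 = -43352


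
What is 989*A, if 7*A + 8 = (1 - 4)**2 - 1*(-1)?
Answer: 1978/7 ≈ 282.57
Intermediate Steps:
A = 2/7 (A = -8/7 + ((1 - 4)**2 - 1*(-1))/7 = -8/7 + ((-3)**2 + 1)/7 = -8/7 + (9 + 1)/7 = -8/7 + (1/7)*10 = -8/7 + 10/7 = 2/7 ≈ 0.28571)
989*A = 989*(2/7) = 1978/7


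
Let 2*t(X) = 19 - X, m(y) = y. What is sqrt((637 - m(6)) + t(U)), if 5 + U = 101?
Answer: sqrt(2370)/2 ≈ 24.341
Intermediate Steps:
U = 96 (U = -5 + 101 = 96)
t(X) = 19/2 - X/2 (t(X) = (19 - X)/2 = 19/2 - X/2)
sqrt((637 - m(6)) + t(U)) = sqrt((637 - 1*6) + (19/2 - 1/2*96)) = sqrt((637 - 6) + (19/2 - 48)) = sqrt(631 - 77/2) = sqrt(1185/2) = sqrt(2370)/2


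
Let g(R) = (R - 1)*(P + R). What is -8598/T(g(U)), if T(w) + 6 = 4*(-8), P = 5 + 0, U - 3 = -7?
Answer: 4299/19 ≈ 226.26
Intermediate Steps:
U = -4 (U = 3 - 7 = -4)
P = 5
g(R) = (-1 + R)*(5 + R) (g(R) = (R - 1)*(5 + R) = (-1 + R)*(5 + R))
T(w) = -38 (T(w) = -6 + 4*(-8) = -6 - 32 = -38)
-8598/T(g(U)) = -8598/(-38) = -8598*(-1/38) = 4299/19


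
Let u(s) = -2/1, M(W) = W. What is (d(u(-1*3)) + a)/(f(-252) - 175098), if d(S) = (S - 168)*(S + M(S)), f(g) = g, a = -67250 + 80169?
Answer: -4533/58450 ≈ -0.077554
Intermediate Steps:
a = 12919
u(s) = -2 (u(s) = -2*1 = -2)
d(S) = 2*S*(-168 + S) (d(S) = (S - 168)*(S + S) = (-168 + S)*(2*S) = 2*S*(-168 + S))
(d(u(-1*3)) + a)/(f(-252) - 175098) = (2*(-2)*(-168 - 2) + 12919)/(-252 - 175098) = (2*(-2)*(-170) + 12919)/(-175350) = (680 + 12919)*(-1/175350) = 13599*(-1/175350) = -4533/58450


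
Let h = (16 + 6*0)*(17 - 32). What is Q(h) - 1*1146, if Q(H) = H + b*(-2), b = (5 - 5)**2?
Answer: -1386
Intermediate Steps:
b = 0 (b = 0**2 = 0)
h = -240 (h = (16 + 0)*(-15) = 16*(-15) = -240)
Q(H) = H (Q(H) = H + 0*(-2) = H + 0 = H)
Q(h) - 1*1146 = -240 - 1*1146 = -240 - 1146 = -1386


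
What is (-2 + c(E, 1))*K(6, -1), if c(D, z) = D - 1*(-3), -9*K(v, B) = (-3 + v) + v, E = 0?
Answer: -1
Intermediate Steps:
K(v, B) = ⅓ - 2*v/9 (K(v, B) = -((-3 + v) + v)/9 = -(-3 + 2*v)/9 = ⅓ - 2*v/9)
c(D, z) = 3 + D (c(D, z) = D + 3 = 3 + D)
(-2 + c(E, 1))*K(6, -1) = (-2 + (3 + 0))*(⅓ - 2/9*6) = (-2 + 3)*(⅓ - 4/3) = 1*(-1) = -1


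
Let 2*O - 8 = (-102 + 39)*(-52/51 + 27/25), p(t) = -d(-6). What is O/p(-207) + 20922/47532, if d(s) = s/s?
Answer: -164132/99025 ≈ -1.6575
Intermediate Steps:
d(s) = 1
p(t) = -1 (p(t) = -1*1 = -1)
O = 1783/850 (O = 4 + ((-102 + 39)*(-52/51 + 27/25))/2 = 4 + (-63*(-52*1/51 + 27*(1/25)))/2 = 4 + (-63*(-52/51 + 27/25))/2 = 4 + (-63*77/1275)/2 = 4 + (½)*(-1617/425) = 4 - 1617/850 = 1783/850 ≈ 2.0976)
O/p(-207) + 20922/47532 = (1783/850)/(-1) + 20922/47532 = (1783/850)*(-1) + 20922*(1/47532) = -1783/850 + 3487/7922 = -164132/99025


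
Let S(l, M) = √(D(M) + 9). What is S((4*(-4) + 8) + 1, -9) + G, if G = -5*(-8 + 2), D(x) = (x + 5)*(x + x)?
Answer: 39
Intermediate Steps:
D(x) = 2*x*(5 + x) (D(x) = (5 + x)*(2*x) = 2*x*(5 + x))
S(l, M) = √(9 + 2*M*(5 + M)) (S(l, M) = √(2*M*(5 + M) + 9) = √(9 + 2*M*(5 + M)))
G = 30 (G = -5*(-6) = 30)
S((4*(-4) + 8) + 1, -9) + G = √(9 + 2*(-9)*(5 - 9)) + 30 = √(9 + 2*(-9)*(-4)) + 30 = √(9 + 72) + 30 = √81 + 30 = 9 + 30 = 39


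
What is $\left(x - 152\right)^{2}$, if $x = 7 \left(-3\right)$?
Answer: $29929$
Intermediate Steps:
$x = -21$
$\left(x - 152\right)^{2} = \left(-21 - 152\right)^{2} = \left(-173\right)^{2} = 29929$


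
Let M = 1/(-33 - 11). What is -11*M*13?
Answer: 13/4 ≈ 3.2500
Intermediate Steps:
M = -1/44 (M = 1/(-44) = -1/44 ≈ -0.022727)
-11*M*13 = -11*(-1/44)*13 = (¼)*13 = 13/4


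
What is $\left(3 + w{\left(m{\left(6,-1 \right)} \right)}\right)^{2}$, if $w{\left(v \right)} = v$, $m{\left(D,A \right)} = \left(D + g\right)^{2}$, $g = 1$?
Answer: $2704$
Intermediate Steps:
$m{\left(D,A \right)} = \left(1 + D\right)^{2}$ ($m{\left(D,A \right)} = \left(D + 1\right)^{2} = \left(1 + D\right)^{2}$)
$\left(3 + w{\left(m{\left(6,-1 \right)} \right)}\right)^{2} = \left(3 + \left(1 + 6\right)^{2}\right)^{2} = \left(3 + 7^{2}\right)^{2} = \left(3 + 49\right)^{2} = 52^{2} = 2704$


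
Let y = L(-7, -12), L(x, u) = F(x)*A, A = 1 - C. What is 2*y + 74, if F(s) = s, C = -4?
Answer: 4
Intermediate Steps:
A = 5 (A = 1 - 1*(-4) = 1 + 4 = 5)
L(x, u) = 5*x (L(x, u) = x*5 = 5*x)
y = -35 (y = 5*(-7) = -35)
2*y + 74 = 2*(-35) + 74 = -70 + 74 = 4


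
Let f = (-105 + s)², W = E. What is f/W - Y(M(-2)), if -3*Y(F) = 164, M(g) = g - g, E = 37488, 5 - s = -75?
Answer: 683323/12496 ≈ 54.683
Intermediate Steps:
s = 80 (s = 5 - 1*(-75) = 5 + 75 = 80)
M(g) = 0
Y(F) = -164/3 (Y(F) = -⅓*164 = -164/3)
W = 37488
f = 625 (f = (-105 + 80)² = (-25)² = 625)
f/W - Y(M(-2)) = 625/37488 - 1*(-164/3) = 625*(1/37488) + 164/3 = 625/37488 + 164/3 = 683323/12496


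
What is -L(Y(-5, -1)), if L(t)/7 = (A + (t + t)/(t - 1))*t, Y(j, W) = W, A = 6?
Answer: 49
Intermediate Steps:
L(t) = 7*t*(6 + 2*t/(-1 + t)) (L(t) = 7*((6 + (t + t)/(t - 1))*t) = 7*((6 + (2*t)/(-1 + t))*t) = 7*((6 + 2*t/(-1 + t))*t) = 7*(t*(6 + 2*t/(-1 + t))) = 7*t*(6 + 2*t/(-1 + t)))
-L(Y(-5, -1)) = -14*(-1)*(-3 + 4*(-1))/(-1 - 1) = -14*(-1)*(-3 - 4)/(-2) = -14*(-1)*(-1)*(-7)/2 = -1*(-49) = 49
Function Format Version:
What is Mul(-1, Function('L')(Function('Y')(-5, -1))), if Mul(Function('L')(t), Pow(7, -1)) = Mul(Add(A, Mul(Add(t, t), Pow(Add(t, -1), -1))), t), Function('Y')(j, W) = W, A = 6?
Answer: 49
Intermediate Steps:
Function('L')(t) = Mul(7, t, Add(6, Mul(2, t, Pow(Add(-1, t), -1)))) (Function('L')(t) = Mul(7, Mul(Add(6, Mul(Add(t, t), Pow(Add(t, -1), -1))), t)) = Mul(7, Mul(Add(6, Mul(Mul(2, t), Pow(Add(-1, t), -1))), t)) = Mul(7, Mul(Add(6, Mul(2, t, Pow(Add(-1, t), -1))), t)) = Mul(7, Mul(t, Add(6, Mul(2, t, Pow(Add(-1, t), -1))))) = Mul(7, t, Add(6, Mul(2, t, Pow(Add(-1, t), -1)))))
Mul(-1, Function('L')(Function('Y')(-5, -1))) = Mul(-1, Mul(14, -1, Pow(Add(-1, -1), -1), Add(-3, Mul(4, -1)))) = Mul(-1, Mul(14, -1, Pow(-2, -1), Add(-3, -4))) = Mul(-1, Mul(14, -1, Rational(-1, 2), -7)) = Mul(-1, -49) = 49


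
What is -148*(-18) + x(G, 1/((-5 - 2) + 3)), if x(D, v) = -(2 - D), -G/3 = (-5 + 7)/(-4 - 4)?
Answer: 10651/4 ≈ 2662.8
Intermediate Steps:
G = ¾ (G = -3*(-5 + 7)/(-4 - 4) = -6/(-8) = -6*(-1)/8 = -3*(-¼) = ¾ ≈ 0.75000)
x(D, v) = -2 + D
-148*(-18) + x(G, 1/((-5 - 2) + 3)) = -148*(-18) + (-2 + ¾) = 2664 - 5/4 = 10651/4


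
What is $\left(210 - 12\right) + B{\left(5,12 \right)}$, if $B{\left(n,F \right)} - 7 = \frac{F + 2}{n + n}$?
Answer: $\frac{1032}{5} \approx 206.4$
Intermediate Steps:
$B{\left(n,F \right)} = 7 + \frac{2 + F}{2 n}$ ($B{\left(n,F \right)} = 7 + \frac{F + 2}{n + n} = 7 + \frac{2 + F}{2 n}$)
$\left(210 - 12\right) + B{\left(5,12 \right)} = \left(210 - 12\right) + \frac{2 + 12 + 14 \cdot 5}{2 \cdot 5} = 198 + \frac{1}{2} \cdot \frac{1}{5} \left(2 + 12 + 70\right) = 198 + \frac{1}{2} \cdot \frac{1}{5} \cdot 84 = 198 + \frac{42}{5} = \frac{1032}{5}$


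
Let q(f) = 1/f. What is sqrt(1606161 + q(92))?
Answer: sqrt(3398636699)/46 ≈ 1267.3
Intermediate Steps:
sqrt(1606161 + q(92)) = sqrt(1606161 + 1/92) = sqrt(147766813/92) = sqrt(3398636699)/46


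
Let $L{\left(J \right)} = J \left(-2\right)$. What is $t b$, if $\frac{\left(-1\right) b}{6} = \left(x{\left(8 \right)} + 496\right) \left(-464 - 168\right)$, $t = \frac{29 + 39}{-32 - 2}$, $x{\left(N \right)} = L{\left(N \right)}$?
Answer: $-3640320$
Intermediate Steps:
$L{\left(J \right)} = - 2 J$
$x{\left(N \right)} = - 2 N$
$t = -2$ ($t = \frac{68}{-34} = 68 \left(- \frac{1}{34}\right) = -2$)
$b = 1820160$ ($b = - 6 \left(\left(-2\right) 8 + 496\right) \left(-464 - 168\right) = - 6 \left(-16 + 496\right) \left(-632\right) = - 6 \cdot 480 \left(-632\right) = \left(-6\right) \left(-303360\right) = 1820160$)
$t b = \left(-2\right) 1820160 = -3640320$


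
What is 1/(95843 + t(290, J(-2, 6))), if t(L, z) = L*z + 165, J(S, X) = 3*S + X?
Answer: 1/96008 ≈ 1.0416e-5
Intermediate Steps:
J(S, X) = X + 3*S
t(L, z) = 165 + L*z
1/(95843 + t(290, J(-2, 6))) = 1/(95843 + (165 + 290*(6 + 3*(-2)))) = 1/(95843 + (165 + 290*(6 - 6))) = 1/(95843 + (165 + 290*0)) = 1/(95843 + (165 + 0)) = 1/(95843 + 165) = 1/96008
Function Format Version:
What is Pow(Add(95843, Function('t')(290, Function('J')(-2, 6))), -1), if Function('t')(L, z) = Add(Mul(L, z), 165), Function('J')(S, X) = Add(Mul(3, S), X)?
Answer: Rational(1, 96008) ≈ 1.0416e-5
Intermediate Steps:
Function('J')(S, X) = Add(X, Mul(3, S))
Function('t')(L, z) = Add(165, Mul(L, z))
Pow(Add(95843, Function('t')(290, Function('J')(-2, 6))), -1) = Pow(Add(95843, Add(165, Mul(290, Add(6, Mul(3, -2))))), -1) = Pow(Add(95843, Add(165, Mul(290, Add(6, -6)))), -1) = Pow(Add(95843, Add(165, Mul(290, 0))), -1) = Pow(Add(95843, Add(165, 0)), -1) = Pow(Add(95843, 165), -1) = Pow(96008, -1) = Rational(1, 96008)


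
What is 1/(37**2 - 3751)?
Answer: -1/2382 ≈ -0.00041982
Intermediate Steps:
1/(37**2 - 3751) = 1/(1369 - 3751) = 1/(-2382) = -1/2382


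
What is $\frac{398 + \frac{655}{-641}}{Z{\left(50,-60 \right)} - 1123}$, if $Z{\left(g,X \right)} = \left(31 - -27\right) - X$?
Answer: $- \frac{84821}{214735} \approx -0.395$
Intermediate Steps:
$Z{\left(g,X \right)} = 58 - X$ ($Z{\left(g,X \right)} = \left(31 + 27\right) - X = 58 - X$)
$\frac{398 + \frac{655}{-641}}{Z{\left(50,-60 \right)} - 1123} = \frac{398 + \frac{655}{-641}}{\left(58 - -60\right) - 1123} = \frac{398 + 655 \left(- \frac{1}{641}\right)}{\left(58 + 60\right) - 1123} = \frac{398 - \frac{655}{641}}{118 - 1123} = \frac{254463}{641 \left(-1005\right)} = \frac{254463}{641} \left(- \frac{1}{1005}\right) = - \frac{84821}{214735}$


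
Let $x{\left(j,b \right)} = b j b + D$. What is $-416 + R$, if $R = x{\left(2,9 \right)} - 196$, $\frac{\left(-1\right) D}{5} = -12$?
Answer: $-390$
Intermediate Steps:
$D = 60$ ($D = \left(-5\right) \left(-12\right) = 60$)
$x{\left(j,b \right)} = 60 + j b^{2}$ ($x{\left(j,b \right)} = b j b + 60 = j b^{2} + 60 = 60 + j b^{2}$)
$R = 26$ ($R = \left(60 + 2 \cdot 9^{2}\right) - 196 = \left(60 + 2 \cdot 81\right) - 196 = \left(60 + 162\right) - 196 = 222 - 196 = 26$)
$-416 + R = -416 + 26 = -390$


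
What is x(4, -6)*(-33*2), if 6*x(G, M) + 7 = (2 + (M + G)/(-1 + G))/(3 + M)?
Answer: 737/9 ≈ 81.889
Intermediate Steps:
x(G, M) = -7/6 + (2 + (G + M)/(-1 + G))/(6*(3 + M)) (x(G, M) = -7/6 + ((2 + (M + G)/(-1 + G))/(3 + M))/6 = -7/6 + ((2 + (G + M)/(-1 + G))/(3 + M))/6 = -7/6 + (2 + (G + M)/(-1 + G))/(6*(3 + M)))
x(4, -6)*(-33*2) = ((19 - 18*4 + 8*(-6) - 7*4*(-6))/(6*(-3 - 1*(-6) + 3*4 + 4*(-6))))*(-33*2) = ((19 - 72 - 48 + 168)/(6*(-3 + 6 + 12 - 24)))*(-66) = ((1/6)*67/(-9))*(-66) = ((1/6)*(-1/9)*67)*(-66) = -67/54*(-66) = 737/9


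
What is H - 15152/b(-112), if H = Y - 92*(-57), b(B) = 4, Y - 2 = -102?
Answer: 1356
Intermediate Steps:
Y = -100 (Y = 2 - 102 = -100)
H = 5144 (H = -100 - 92*(-57) = -100 + 5244 = 5144)
H - 15152/b(-112) = 5144 - 15152/4 = 5144 - 15152*¼ = 5144 - 3788 = 1356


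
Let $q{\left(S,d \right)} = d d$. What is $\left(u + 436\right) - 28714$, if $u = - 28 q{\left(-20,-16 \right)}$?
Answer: $-35446$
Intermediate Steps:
$q{\left(S,d \right)} = d^{2}$
$u = -7168$ ($u = - 28 \left(-16\right)^{2} = \left(-28\right) 256 = -7168$)
$\left(u + 436\right) - 28714 = \left(-7168 + 436\right) - 28714 = -6732 - 28714 = -35446$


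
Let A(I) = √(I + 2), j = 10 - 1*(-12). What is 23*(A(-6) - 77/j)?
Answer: -161/2 + 46*I ≈ -80.5 + 46.0*I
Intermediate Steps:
j = 22 (j = 10 + 12 = 22)
A(I) = √(2 + I)
23*(A(-6) - 77/j) = 23*(√(2 - 6) - 77/22) = 23*(√(-4) - 77/22) = 23*(2*I - 1*7/2) = 23*(2*I - 7/2) = 23*(-7/2 + 2*I) = -161/2 + 46*I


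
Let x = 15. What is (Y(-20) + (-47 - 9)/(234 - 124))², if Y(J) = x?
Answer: 635209/3025 ≈ 209.99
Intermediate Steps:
Y(J) = 15
(Y(-20) + (-47 - 9)/(234 - 124))² = (15 + (-47 - 9)/(234 - 124))² = (15 - 56/110)² = (15 - 56*1/110)² = (15 - 28/55)² = (797/55)² = 635209/3025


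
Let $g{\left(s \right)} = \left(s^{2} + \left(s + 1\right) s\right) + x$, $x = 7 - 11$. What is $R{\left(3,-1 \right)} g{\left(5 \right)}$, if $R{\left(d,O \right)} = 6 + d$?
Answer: $459$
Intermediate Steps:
$x = -4$
$g{\left(s \right)} = -4 + s^{2} + s \left(1 + s\right)$ ($g{\left(s \right)} = \left(s^{2} + \left(s + 1\right) s\right) - 4 = \left(s^{2} + \left(1 + s\right) s\right) - 4 = \left(s^{2} + s \left(1 + s\right)\right) - 4 = -4 + s^{2} + s \left(1 + s\right)$)
$R{\left(3,-1 \right)} g{\left(5 \right)} = \left(6 + 3\right) \left(-4 + 5 + 2 \cdot 5^{2}\right) = 9 \left(-4 + 5 + 2 \cdot 25\right) = 9 \left(-4 + 5 + 50\right) = 9 \cdot 51 = 459$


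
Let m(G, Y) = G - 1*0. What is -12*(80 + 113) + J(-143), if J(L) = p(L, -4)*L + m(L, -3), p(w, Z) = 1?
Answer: -2602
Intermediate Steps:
m(G, Y) = G (m(G, Y) = G + 0 = G)
J(L) = 2*L (J(L) = 1*L + L = L + L = 2*L)
-12*(80 + 113) + J(-143) = -12*(80 + 113) + 2*(-143) = -12*193 - 286 = -2316 - 286 = -2602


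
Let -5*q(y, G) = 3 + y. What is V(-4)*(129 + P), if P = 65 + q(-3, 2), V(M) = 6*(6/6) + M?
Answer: 388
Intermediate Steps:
q(y, G) = -3/5 - y/5 (q(y, G) = -(3 + y)/5 = -3/5 - y/5)
V(M) = 6 + M (V(M) = 6*(6*(1/6)) + M = 6*1 + M = 6 + M)
P = 65 (P = 65 + (-3/5 - 1/5*(-3)) = 65 + (-3/5 + 3/5) = 65 + 0 = 65)
V(-4)*(129 + P) = (6 - 4)*(129 + 65) = 2*194 = 388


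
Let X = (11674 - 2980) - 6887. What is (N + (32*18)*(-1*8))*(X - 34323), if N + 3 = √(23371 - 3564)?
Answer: 149931276 - 32516*√19807 ≈ 1.4536e+8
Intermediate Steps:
N = -3 + √19807 (N = -3 + √(23371 - 3564) = -3 + √19807 ≈ 137.74)
X = 1807 (X = 8694 - 6887 = 1807)
(N + (32*18)*(-1*8))*(X - 34323) = ((-3 + √19807) + (32*18)*(-1*8))*(1807 - 34323) = ((-3 + √19807) + 576*(-8))*(-32516) = ((-3 + √19807) - 4608)*(-32516) = (-4611 + √19807)*(-32516) = 149931276 - 32516*√19807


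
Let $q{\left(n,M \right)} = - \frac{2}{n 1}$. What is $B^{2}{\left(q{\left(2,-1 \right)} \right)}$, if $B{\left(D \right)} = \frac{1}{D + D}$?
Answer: $\frac{1}{4} \approx 0.25$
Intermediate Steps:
$q{\left(n,M \right)} = - \frac{2}{n}$
$B{\left(D \right)} = \frac{1}{2 D}$
$B^{2}{\left(q{\left(2,-1 \right)} \right)} = \left(\frac{1}{2 \left(- \frac{2}{2}\right)}\right)^{2} = \left(\frac{1}{2 \left(\left(-2\right) \frac{1}{2}\right)}\right)^{2} = \left(\frac{1}{2 \left(-1\right)}\right)^{2} = \left(\frac{1}{2} \left(-1\right)\right)^{2} = \left(- \frac{1}{2}\right)^{2} = \frac{1}{4}$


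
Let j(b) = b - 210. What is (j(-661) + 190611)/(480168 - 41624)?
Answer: 47435/109636 ≈ 0.43266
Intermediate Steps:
j(b) = -210 + b
(j(-661) + 190611)/(480168 - 41624) = ((-210 - 661) + 190611)/(480168 - 41624) = (-871 + 190611)/438544 = 189740*(1/438544) = 47435/109636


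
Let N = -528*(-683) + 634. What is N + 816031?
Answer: 1177289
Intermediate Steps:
N = 361258 (N = 360624 + 634 = 361258)
N + 816031 = 361258 + 816031 = 1177289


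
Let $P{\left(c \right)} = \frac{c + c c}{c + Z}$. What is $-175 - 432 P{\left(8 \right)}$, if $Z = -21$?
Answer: $\frac{28829}{13} \approx 2217.6$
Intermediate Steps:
$P{\left(c \right)} = \frac{c + c^{2}}{-21 + c}$ ($P{\left(c \right)} = \frac{c + c c}{c - 21} = \frac{c + c^{2}}{-21 + c}$)
$-175 - 432 P{\left(8 \right)} = -175 - 432 \frac{8 \left(1 + 8\right)}{-21 + 8} = -175 - 432 \cdot 8 \frac{1}{-13} \cdot 9 = -175 - 432 \cdot 8 \left(- \frac{1}{13}\right) 9 = -175 - - \frac{31104}{13} = -175 + \frac{31104}{13} = \frac{28829}{13}$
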